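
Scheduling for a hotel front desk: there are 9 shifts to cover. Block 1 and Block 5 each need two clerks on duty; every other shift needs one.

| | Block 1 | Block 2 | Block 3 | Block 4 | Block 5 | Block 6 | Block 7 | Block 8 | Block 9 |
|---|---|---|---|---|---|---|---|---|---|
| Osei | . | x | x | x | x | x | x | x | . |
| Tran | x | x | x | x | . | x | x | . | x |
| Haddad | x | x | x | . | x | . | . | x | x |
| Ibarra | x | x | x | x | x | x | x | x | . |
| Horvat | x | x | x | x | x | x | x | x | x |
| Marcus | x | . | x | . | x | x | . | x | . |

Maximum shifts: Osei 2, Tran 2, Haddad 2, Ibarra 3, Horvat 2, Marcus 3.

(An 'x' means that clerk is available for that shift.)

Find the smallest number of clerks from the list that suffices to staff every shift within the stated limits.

5

11 slots to fill and no one can take more than 3, so at least ⌈11/3⌉ = 4 clerks are needed.
Any 4 clerks together have capacity at most 3+3+2+2 = 10 < 11 slots, so 4 can never suffice.
Osei, Tran, Haddad, Ibarra, and Horvat alone can cover everything: Block 1→Ibarra+Horvat, Block 2→Haddad, Block 3→Ibarra, Block 4→Osei, Block 5→Ibarra+Horvat, Block 6→Osei, Block 7→Tran, Block 8→Haddad, Block 9→Tran.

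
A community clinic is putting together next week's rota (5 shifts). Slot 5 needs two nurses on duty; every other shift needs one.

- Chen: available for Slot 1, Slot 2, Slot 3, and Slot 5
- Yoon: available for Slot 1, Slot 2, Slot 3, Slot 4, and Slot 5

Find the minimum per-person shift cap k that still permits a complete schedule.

3

With 2 nurses and 6 worker-slots to fill, someone must work at least ⌈6/2⌉ = 3 shifts, so k ≥ 3.
k = 3 works: Slot 1→Chen, Slot 2→Chen, Slot 3→Yoon, Slot 4→Yoon, Slot 5→Chen+Yoon.
Loads: Chen 3, Yoon 3 — all ≤ 3.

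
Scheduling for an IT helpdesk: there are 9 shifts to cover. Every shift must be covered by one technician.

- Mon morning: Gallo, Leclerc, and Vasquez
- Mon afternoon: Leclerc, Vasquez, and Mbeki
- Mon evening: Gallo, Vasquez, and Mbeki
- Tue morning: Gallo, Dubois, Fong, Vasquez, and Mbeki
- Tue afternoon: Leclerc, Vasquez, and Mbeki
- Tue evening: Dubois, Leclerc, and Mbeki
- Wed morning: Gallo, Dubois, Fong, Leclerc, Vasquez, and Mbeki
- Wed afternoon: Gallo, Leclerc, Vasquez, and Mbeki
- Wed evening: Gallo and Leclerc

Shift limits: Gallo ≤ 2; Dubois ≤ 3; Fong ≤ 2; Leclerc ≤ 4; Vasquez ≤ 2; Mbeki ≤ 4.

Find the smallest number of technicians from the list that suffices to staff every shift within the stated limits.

3

9 slots to fill and no one can take more than 4, so at least ⌈9/4⌉ = 3 technicians are needed.
Gallo, Dubois, and Leclerc alone can cover everything: Mon morning→Gallo, Mon afternoon→Leclerc, Mon evening→Gallo, Tue morning→Dubois, Tue afternoon→Leclerc, Tue evening→Dubois, Wed morning→Dubois, Wed afternoon→Leclerc, Wed evening→Leclerc.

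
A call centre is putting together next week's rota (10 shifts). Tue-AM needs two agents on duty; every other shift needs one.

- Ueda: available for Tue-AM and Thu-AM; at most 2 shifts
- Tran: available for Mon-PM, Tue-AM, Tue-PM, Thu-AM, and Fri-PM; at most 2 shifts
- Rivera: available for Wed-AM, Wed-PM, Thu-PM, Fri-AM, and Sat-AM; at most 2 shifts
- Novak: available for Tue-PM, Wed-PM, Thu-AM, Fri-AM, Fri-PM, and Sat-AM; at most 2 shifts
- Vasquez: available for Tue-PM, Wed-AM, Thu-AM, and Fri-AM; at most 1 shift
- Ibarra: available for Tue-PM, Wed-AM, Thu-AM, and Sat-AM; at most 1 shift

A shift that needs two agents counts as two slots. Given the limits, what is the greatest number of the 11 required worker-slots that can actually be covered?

Total capacity across all agents is 2+2+2+2+1+1 = 10, and 11 slots are needed, so at most 10 can be filled.
An assignment achieving 10: Mon-PM→Tran, Tue-AM→Ueda+Tran, Wed-AM→Vasquez, Wed-PM→Rivera, Thu-AM→Ueda, Thu-PM→Rivera, Fri-AM→Novak, Fri-PM→Novak, Sat-AM→Ibarra.
Loads: Ueda 2/2, Tran 2/2, Rivera 2/2, Novak 2/2, Vasquez 1/1, Ibarra 1/1.

10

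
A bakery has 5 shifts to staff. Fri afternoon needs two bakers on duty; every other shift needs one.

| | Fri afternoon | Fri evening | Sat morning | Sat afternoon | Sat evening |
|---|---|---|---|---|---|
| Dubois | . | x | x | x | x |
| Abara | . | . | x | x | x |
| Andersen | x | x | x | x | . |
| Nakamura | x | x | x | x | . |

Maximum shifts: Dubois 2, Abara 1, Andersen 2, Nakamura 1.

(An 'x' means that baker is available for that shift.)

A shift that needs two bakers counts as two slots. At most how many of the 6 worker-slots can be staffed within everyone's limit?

Total capacity across all bakers is 2+1+2+1 = 6, and 6 slots are needed, so at most 6 can be filled.
An assignment achieving 6: Fri afternoon→Andersen+Nakamura, Fri evening→Dubois, Sat morning→Abara, Sat afternoon→Andersen, Sat evening→Dubois.
Loads: Dubois 2/2, Abara 1/1, Andersen 2/2, Nakamura 1/1.

6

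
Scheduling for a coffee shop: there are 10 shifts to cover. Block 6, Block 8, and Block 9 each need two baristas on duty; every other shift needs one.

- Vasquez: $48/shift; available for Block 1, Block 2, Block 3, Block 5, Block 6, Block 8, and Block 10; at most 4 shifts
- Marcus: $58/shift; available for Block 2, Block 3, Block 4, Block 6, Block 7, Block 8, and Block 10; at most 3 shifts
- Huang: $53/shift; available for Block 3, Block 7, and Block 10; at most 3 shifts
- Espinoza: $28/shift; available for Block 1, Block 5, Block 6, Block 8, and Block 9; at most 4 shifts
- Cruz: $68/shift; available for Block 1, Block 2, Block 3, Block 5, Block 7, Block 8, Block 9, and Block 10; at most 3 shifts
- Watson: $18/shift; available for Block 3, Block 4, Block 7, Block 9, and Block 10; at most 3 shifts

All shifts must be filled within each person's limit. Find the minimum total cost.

Picking the cheapest available barista for each shift independently would cost $374, but that ignores the shift limits.
An optimal schedule: Block 1→Espinoza, Block 2→Vasquez, Block 3→Huang, Block 4→Watson, Block 5→Vasquez, Block 6→Espinoza+Vasquez, Block 7→Watson, Block 8→Espinoza+Vasquez, Block 9→Watson+Espinoza, Block 10→Huang.
Total: 28 + 48 + 53 + 18 + 48 + 28 + 48 + 18 + 28 + 48 + 18 + 28 + 53 = $464.

$464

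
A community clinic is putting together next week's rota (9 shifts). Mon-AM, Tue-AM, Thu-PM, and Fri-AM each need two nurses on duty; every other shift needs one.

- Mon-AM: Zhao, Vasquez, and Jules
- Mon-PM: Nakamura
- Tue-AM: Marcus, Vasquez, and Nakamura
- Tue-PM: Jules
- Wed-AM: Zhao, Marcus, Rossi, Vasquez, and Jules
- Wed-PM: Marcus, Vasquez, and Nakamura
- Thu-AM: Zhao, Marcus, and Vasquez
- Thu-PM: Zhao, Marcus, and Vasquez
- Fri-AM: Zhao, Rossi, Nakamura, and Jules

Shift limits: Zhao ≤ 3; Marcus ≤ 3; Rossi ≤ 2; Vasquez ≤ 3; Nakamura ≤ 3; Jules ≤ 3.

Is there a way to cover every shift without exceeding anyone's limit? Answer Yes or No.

Yes

Mon-PM can only be covered by Nakamura, so that assignment is forced.
Tue-PM can only be covered by Jules, so that assignment is forced.
One valid schedule: Mon-AM→Zhao+Vasquez, Mon-PM→Nakamura, Tue-AM→Marcus+Vasquez, Tue-PM→Jules, Wed-AM→Rossi, Wed-PM→Marcus, Thu-AM→Zhao, Thu-PM→Zhao+Marcus, Fri-AM→Rossi+Nakamura.
Loads: Zhao 3/3, Marcus 3/3, Rossi 2/2, Vasquez 2/3, Nakamura 2/3, Jules 1/3 — all within limits.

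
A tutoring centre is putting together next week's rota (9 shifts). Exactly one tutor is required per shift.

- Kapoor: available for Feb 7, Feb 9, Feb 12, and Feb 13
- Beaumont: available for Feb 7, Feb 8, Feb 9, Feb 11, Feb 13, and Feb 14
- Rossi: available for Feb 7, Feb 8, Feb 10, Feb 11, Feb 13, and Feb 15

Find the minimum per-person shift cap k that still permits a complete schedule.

3

With 3 tutors and 9 worker-slots to fill, someone must work at least ⌈9/3⌉ = 3 shifts, so k ≥ 3.
k = 3 works: Feb 7→Kapoor, Feb 8→Beaumont, Feb 9→Kapoor, Feb 10→Rossi, Feb 11→Beaumont, Feb 12→Kapoor, Feb 13→Rossi, Feb 14→Beaumont, Feb 15→Rossi.
Loads: Kapoor 3, Beaumont 3, Rossi 3 — all ≤ 3.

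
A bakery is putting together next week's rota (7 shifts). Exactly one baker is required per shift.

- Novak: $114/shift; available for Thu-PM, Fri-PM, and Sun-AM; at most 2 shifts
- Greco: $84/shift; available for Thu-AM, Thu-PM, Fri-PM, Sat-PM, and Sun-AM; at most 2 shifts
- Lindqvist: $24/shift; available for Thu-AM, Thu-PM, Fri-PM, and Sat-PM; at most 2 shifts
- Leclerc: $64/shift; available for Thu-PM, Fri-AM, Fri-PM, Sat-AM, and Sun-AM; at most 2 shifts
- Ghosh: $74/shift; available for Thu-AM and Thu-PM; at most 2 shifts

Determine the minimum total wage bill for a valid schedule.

Fri-AM can only be covered by Leclerc, so that assignment is forced.
Sat-AM can only be covered by Leclerc, so that assignment is forced.
Picking the cheapest available baker for each shift independently would cost $288, but that ignores the shift limits.
An optimal schedule: Thu-AM→Ghosh, Thu-PM→Ghosh, Fri-AM→Leclerc, Fri-PM→Lindqvist, Sat-AM→Leclerc, Sat-PM→Lindqvist, Sun-AM→Greco.
Total: 74 + 74 + 64 + 24 + 64 + 24 + 84 = $408.

$408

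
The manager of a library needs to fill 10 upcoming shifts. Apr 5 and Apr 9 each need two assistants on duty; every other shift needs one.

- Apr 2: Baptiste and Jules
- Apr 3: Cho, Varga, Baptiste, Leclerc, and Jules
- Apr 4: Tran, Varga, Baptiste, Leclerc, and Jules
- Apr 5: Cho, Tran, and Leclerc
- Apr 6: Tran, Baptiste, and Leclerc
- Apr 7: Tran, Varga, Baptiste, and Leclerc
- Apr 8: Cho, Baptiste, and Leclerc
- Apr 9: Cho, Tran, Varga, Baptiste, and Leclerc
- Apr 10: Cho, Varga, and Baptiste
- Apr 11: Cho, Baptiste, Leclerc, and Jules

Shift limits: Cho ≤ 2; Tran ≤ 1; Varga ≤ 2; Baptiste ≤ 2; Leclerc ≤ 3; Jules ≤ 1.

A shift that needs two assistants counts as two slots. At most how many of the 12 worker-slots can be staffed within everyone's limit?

Total capacity across all assistants is 2+1+2+2+3+1 = 11, and 12 slots are needed, so at most 11 can be filled.
An assignment achieving 11: Apr 2→Baptiste, Apr 3→Leclerc, Apr 4→Jules, Apr 5→Cho+Tran, Apr 6→Baptiste, Apr 7→Varga, Apr 8→Cho, Apr 9→Leclerc, Apr 10→Varga, Apr 11→Leclerc.
Loads: Cho 2/2, Tran 1/1, Varga 2/2, Baptiste 2/2, Leclerc 3/3, Jules 1/1.

11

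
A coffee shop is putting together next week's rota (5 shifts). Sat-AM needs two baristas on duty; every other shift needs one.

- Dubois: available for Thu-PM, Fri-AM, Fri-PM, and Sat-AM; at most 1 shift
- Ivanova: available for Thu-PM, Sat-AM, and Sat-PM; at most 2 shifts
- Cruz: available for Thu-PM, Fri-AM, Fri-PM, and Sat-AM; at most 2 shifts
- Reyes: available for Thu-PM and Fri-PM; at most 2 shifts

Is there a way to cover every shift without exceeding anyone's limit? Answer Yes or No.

Sat-PM can only be covered by Ivanova, so that assignment is forced.
One valid schedule: Thu-PM→Reyes, Fri-AM→Dubois, Fri-PM→Cruz, Sat-AM→Ivanova+Cruz, Sat-PM→Ivanova.
Loads: Dubois 1/1, Ivanova 2/2, Cruz 2/2, Reyes 1/2 — all within limits.

Yes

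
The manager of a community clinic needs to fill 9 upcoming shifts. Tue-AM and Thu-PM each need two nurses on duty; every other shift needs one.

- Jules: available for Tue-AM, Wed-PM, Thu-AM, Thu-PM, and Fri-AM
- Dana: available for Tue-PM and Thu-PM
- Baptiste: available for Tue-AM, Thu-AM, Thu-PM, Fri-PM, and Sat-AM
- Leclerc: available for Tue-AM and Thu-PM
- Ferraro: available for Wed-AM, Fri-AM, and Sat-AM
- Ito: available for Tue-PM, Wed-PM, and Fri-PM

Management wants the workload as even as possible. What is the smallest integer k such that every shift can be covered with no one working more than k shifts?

With 6 nurses and 11 worker-slots to fill, someone must work at least ⌈11/6⌉ = 2 shifts, so k ≥ 2.
k = 2 works: Tue-AM→Baptiste+Leclerc, Tue-PM→Dana, Wed-AM→Ferraro, Wed-PM→Jules, Thu-AM→Jules, Thu-PM→Dana+Leclerc, Fri-AM→Ferraro, Fri-PM→Ito, Sat-AM→Baptiste.
Loads: Jules 2, Dana 2, Baptiste 2, Leclerc 2, Ferraro 2, Ito 1 — all ≤ 2.

2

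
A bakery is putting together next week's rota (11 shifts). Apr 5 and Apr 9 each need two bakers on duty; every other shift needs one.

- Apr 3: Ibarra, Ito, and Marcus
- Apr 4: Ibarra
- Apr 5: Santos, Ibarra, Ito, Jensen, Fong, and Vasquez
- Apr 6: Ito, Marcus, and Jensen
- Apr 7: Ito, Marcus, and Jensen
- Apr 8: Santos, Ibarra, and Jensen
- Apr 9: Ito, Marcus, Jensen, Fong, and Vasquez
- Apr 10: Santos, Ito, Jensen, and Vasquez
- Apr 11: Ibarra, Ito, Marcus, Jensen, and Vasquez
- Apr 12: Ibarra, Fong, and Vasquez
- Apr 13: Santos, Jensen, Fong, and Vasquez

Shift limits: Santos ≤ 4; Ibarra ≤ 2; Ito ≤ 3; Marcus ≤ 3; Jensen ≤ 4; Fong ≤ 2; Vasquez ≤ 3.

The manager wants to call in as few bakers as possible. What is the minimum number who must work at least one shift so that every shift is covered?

4

13 slots to fill and no one can take more than 4, so at least ⌈13/4⌉ = 4 bakers are needed.
Santos, Ibarra, Ito, and Jensen alone can cover everything: Apr 3→Ito, Apr 4→Ibarra, Apr 5→Santos+Jensen, Apr 6→Ito, Apr 7→Jensen, Apr 8→Santos, Apr 9→Ito+Jensen, Apr 10→Santos, Apr 11→Jensen, Apr 12→Ibarra, Apr 13→Santos.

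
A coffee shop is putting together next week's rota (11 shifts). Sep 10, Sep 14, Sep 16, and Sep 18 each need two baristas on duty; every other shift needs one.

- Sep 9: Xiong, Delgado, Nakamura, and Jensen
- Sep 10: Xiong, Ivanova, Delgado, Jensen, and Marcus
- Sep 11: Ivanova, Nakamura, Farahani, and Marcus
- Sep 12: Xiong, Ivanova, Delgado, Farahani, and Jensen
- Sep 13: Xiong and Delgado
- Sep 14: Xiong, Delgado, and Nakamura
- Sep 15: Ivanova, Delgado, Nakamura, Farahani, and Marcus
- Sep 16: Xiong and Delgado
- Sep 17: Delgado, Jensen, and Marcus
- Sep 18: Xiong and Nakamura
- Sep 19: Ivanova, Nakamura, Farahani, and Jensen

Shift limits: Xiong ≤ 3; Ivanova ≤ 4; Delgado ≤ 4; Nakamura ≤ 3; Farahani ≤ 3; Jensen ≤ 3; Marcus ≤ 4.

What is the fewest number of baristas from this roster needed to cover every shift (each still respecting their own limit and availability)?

5

15 slots to fill and no one can take more than 4, so at least ⌈15/4⌉ = 4 baristas are needed.
No set of 4 baristas can cover every shift (each such set leaves at least one shift with no one available or exceeds a cap).
Xiong, Ivanova, Delgado, Nakamura, and Farahani alone can cover everything: Sep 9→Nakamura, Sep 10→Ivanova+Delgado, Sep 11→Ivanova, Sep 12→Ivanova, Sep 13→Xiong, Sep 14→Delgado+Nakamura, Sep 15→Farahani, Sep 16→Xiong+Delgado, Sep 17→Delgado, Sep 18→Xiong+Nakamura, Sep 19→Ivanova.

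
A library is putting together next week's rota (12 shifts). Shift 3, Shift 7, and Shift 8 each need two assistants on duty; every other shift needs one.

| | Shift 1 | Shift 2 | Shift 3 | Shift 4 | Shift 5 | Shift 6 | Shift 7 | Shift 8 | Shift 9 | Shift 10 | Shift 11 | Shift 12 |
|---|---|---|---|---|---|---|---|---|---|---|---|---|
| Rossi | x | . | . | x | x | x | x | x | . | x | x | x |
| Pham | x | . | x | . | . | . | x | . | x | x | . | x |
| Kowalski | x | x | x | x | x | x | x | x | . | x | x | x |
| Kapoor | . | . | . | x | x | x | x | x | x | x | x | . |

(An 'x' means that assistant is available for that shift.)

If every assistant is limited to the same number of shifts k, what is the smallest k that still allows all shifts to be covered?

4

With 4 assistants and 15 worker-slots to fill, someone must work at least ⌈15/4⌉ = 4 shifts, so k ≥ 4.
k = 4 works: Shift 1→Rossi, Shift 2→Kowalski, Shift 3→Pham+Kowalski, Shift 4→Rossi, Shift 5→Rossi, Shift 6→Rossi, Shift 7→Pham+Kapoor, Shift 8→Kowalski+Kapoor, Shift 9→Pham, Shift 10→Kapoor, Shift 11→Kowalski, Shift 12→Pham.
Loads: Rossi 4, Pham 4, Kowalski 4, Kapoor 3 — all ≤ 4.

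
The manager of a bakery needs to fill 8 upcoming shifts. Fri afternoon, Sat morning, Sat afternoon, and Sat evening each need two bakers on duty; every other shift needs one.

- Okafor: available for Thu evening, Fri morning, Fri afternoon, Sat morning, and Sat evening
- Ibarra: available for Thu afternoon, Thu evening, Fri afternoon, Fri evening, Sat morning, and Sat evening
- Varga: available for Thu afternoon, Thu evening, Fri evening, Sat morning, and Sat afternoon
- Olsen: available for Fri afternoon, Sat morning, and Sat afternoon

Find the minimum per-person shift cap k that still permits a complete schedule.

With 4 bakers and 12 worker-slots to fill, someone must work at least ⌈12/4⌉ = 3 shifts, so k ≥ 3.
k = 3 works: Thu afternoon→Ibarra, Thu evening→Varga, Fri morning→Okafor, Fri afternoon→Okafor+Olsen, Fri evening→Ibarra, Sat morning→Varga+Olsen, Sat afternoon→Varga+Olsen, Sat evening→Okafor+Ibarra.
Loads: Okafor 3, Ibarra 3, Varga 3, Olsen 3 — all ≤ 3.

3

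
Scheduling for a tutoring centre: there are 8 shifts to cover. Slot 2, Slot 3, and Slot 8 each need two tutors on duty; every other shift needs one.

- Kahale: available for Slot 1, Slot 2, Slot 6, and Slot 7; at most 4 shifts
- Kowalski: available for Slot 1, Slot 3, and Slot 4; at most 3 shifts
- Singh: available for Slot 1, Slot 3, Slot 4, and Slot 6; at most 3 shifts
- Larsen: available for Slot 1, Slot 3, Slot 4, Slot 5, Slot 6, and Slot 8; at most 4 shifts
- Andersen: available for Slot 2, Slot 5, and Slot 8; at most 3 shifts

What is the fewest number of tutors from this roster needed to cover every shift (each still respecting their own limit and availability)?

4

11 slots to fill and no one can take more than 4, so at least ⌈11/4⌉ = 3 tutors are needed.
Shifts {Slot 2, Slot 3} need 4 slots, but among the tutors available for them (Kahale, Kowalski, Singh, Larsen, and Andersen) any 3 together supply at most 3. So 3 tutors are not enough.
Kahale, Kowalski, Larsen, and Andersen alone can cover everything: Slot 1→Kahale, Slot 2→Kahale+Andersen, Slot 3→Kowalski+Larsen, Slot 4→Kowalski, Slot 5→Larsen, Slot 6→Kahale, Slot 7→Kahale, Slot 8→Larsen+Andersen.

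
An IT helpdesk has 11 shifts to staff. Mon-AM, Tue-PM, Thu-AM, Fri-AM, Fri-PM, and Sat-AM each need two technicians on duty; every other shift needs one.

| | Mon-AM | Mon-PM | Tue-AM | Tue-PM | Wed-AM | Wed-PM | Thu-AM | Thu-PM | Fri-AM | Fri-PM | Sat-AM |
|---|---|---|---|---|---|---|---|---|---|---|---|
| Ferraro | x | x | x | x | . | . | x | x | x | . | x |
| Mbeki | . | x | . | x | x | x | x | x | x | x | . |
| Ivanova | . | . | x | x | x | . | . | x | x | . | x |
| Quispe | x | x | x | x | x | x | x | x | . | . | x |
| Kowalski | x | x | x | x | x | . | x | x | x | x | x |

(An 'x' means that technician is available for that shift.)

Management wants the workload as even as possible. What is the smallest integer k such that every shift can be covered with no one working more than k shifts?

4

With 5 technicians and 17 worker-slots to fill, someone must work at least ⌈17/5⌉ = 4 shifts, so k ≥ 4.
k = 4 works: Mon-AM→Ferraro+Quispe, Mon-PM→Ferraro, Tue-AM→Ferraro, Tue-PM→Ivanova+Quispe, Wed-AM→Mbeki, Wed-PM→Mbeki, Thu-AM→Mbeki+Quispe, Thu-PM→Ferraro, Fri-AM→Ivanova+Kowalski, Fri-PM→Mbeki+Kowalski, Sat-AM→Ivanova+Quispe.
Loads: Ferraro 4, Mbeki 4, Ivanova 3, Quispe 4, Kowalski 2 — all ≤ 4.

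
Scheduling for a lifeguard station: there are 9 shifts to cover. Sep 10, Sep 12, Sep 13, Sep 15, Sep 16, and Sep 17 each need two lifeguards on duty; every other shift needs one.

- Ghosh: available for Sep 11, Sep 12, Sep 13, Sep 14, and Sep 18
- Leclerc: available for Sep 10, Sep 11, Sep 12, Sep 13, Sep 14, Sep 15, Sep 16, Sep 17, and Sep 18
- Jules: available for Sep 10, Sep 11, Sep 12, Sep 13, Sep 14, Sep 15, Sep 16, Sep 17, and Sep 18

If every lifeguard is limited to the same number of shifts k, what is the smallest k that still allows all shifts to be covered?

5

With 3 lifeguards and 15 worker-slots to fill, someone must work at least ⌈15/3⌉ = 5 shifts, so k ≥ 5.
k = 5 works: Sep 10→Leclerc+Jules, Sep 11→Ghosh, Sep 12→Ghosh+Leclerc, Sep 13→Ghosh+Jules, Sep 14→Ghosh, Sep 15→Leclerc+Jules, Sep 16→Leclerc+Jules, Sep 17→Leclerc+Jules, Sep 18→Ghosh.
Loads: Ghosh 5, Leclerc 5, Jules 5 — all ≤ 5.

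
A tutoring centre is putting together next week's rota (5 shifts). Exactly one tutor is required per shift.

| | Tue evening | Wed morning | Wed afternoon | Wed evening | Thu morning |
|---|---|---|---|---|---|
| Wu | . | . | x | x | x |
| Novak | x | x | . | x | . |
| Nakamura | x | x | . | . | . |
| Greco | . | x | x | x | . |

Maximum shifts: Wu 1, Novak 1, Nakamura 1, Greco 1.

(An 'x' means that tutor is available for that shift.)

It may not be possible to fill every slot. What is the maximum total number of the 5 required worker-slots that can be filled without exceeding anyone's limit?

Total capacity across all tutors is 1+1+1+1 = 4, and 5 slots are needed, so at most 4 can be filled.
An assignment achieving 4: Tue evening→Novak, Wed morning→Nakamura, Wed afternoon→Greco, Thu morning→Wu.
Loads: Wu 1/1, Novak 1/1, Nakamura 1/1, Greco 1/1.

4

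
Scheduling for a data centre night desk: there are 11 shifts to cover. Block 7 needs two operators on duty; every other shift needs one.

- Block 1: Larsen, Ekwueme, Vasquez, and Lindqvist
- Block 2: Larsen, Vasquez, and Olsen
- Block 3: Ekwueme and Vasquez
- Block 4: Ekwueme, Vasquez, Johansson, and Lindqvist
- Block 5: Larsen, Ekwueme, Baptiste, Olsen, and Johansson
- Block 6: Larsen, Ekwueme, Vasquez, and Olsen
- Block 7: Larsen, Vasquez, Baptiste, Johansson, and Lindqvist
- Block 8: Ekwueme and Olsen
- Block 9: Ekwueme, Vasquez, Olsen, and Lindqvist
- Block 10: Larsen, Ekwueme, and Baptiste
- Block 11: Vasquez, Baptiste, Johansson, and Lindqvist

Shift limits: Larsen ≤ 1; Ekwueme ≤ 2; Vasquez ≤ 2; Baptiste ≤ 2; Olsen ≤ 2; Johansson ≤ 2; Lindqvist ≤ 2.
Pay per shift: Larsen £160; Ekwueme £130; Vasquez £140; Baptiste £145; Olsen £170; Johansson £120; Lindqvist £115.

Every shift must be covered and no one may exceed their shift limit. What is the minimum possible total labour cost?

Picking the cheapest available operator for each shift independently would cost £1475, but that ignores the shift limits.
An optimal schedule: Block 1→Lindqvist, Block 2→Vasquez, Block 3→Ekwueme, Block 4→Lindqvist, Block 5→Johansson, Block 6→Vasquez, Block 7→Baptiste+Larsen, Block 8→Ekwueme, Block 9→Olsen, Block 10→Baptiste, Block 11→Johansson.
Total: 115 + 140 + 130 + 115 + 120 + 140 + 145 + 160 + 130 + 170 + 145 + 120 = £1630.

£1630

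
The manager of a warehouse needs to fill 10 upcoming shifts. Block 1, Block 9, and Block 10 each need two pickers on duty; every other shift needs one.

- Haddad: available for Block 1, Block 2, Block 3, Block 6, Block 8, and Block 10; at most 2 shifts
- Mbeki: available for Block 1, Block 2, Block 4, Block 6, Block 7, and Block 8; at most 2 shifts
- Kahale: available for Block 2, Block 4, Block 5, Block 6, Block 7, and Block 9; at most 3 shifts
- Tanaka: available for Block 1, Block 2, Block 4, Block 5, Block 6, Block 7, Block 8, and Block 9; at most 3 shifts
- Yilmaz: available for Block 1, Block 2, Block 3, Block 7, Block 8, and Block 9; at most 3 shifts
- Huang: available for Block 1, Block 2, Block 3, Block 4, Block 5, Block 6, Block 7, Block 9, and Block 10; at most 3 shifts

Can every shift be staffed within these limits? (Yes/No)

Block 10 can only be covered by Haddad and Huang, so that assignment is forced.
One valid schedule: Block 1→Tanaka+Yilmaz, Block 2→Tanaka, Block 3→Haddad, Block 4→Mbeki, Block 5→Kahale, Block 6→Kahale, Block 7→Kahale, Block 8→Mbeki, Block 9→Tanaka+Yilmaz, Block 10→Haddad+Huang.
Loads: Haddad 2/2, Mbeki 2/2, Kahale 3/3, Tanaka 3/3, Yilmaz 2/3, Huang 1/3 — all within limits.

Yes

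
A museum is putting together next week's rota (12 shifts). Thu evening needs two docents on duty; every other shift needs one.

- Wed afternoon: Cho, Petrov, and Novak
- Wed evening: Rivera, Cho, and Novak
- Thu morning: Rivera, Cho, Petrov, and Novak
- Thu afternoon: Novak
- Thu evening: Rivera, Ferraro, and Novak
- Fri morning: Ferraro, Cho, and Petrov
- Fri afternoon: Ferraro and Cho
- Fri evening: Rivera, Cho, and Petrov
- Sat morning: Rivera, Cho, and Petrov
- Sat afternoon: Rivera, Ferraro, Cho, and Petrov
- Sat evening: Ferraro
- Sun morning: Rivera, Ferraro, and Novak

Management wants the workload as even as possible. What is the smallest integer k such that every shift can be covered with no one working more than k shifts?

With 5 docents and 13 worker-slots to fill, someone must work at least ⌈13/5⌉ = 3 shifts, so k ≥ 3.
k = 3 works: Wed afternoon→Cho, Wed evening→Rivera, Thu morning→Petrov, Thu afternoon→Novak, Thu evening→Rivera+Ferraro, Fri morning→Cho, Fri afternoon→Ferraro, Fri evening→Rivera, Sat morning→Cho, Sat afternoon→Petrov, Sat evening→Ferraro, Sun morning→Novak.
Loads: Rivera 3, Ferraro 3, Cho 3, Petrov 2, Novak 2 — all ≤ 3.

3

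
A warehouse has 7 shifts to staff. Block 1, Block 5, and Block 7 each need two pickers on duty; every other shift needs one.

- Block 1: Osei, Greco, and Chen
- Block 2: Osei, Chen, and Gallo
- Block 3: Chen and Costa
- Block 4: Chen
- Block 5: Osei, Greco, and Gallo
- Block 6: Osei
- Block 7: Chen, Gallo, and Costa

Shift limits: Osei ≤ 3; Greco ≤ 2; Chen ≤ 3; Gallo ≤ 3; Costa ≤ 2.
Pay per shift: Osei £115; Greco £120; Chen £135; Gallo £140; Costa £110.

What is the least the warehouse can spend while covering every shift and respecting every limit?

£1210

Block 4 can only be covered by Chen, so that assignment is forced.
Block 6 can only be covered by Osei, so that assignment is forced.
Picking the cheapest available picker for each shift independently would cost £1190, but that ignores the shift limits.
An optimal schedule: Block 1→Osei+Greco, Block 2→Chen, Block 3→Costa, Block 4→Chen, Block 5→Osei+Greco, Block 6→Osei, Block 7→Costa+Chen.
Total: 115 + 120 + 135 + 110 + 135 + 115 + 120 + 115 + 110 + 135 = £1210.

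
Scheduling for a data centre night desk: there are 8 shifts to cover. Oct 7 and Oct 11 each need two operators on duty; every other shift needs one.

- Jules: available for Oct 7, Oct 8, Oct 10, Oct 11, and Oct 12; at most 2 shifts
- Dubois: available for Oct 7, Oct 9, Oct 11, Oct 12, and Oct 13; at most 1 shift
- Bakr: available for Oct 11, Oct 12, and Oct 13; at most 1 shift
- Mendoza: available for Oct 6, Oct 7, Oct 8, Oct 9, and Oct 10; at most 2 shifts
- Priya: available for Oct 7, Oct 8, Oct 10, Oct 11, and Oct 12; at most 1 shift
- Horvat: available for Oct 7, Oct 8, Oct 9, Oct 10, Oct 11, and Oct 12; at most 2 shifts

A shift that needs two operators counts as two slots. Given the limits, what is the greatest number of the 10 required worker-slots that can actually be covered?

Total capacity across all operators is 2+1+1+2+1+2 = 9, and 10 slots are needed, so at most 9 can be filled.
An assignment achieving 9: Oct 6→Mendoza, Oct 7→Priya+Horvat, Oct 8→Jules, Oct 9→Mendoza, Oct 10→Jules, Oct 11→Bakr+Horvat, Oct 13→Dubois.
Loads: Jules 2/2, Dubois 1/1, Bakr 1/1, Mendoza 2/2, Priya 1/1, Horvat 2/2.

9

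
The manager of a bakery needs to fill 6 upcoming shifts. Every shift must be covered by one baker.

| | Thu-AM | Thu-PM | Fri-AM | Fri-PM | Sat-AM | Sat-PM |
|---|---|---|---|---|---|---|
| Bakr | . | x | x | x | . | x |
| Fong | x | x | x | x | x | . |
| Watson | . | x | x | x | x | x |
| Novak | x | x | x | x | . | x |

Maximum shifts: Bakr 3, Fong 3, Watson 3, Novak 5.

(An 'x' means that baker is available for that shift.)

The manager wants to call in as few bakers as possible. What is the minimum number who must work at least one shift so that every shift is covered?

6 slots to fill and no one can take more than 5, so at least ⌈6/5⌉ = 2 bakers are needed.
Bakr and Fong alone can cover everything: Thu-AM→Fong, Thu-PM→Bakr, Fri-AM→Bakr, Fri-PM→Fong, Sat-AM→Fong, Sat-PM→Bakr.

2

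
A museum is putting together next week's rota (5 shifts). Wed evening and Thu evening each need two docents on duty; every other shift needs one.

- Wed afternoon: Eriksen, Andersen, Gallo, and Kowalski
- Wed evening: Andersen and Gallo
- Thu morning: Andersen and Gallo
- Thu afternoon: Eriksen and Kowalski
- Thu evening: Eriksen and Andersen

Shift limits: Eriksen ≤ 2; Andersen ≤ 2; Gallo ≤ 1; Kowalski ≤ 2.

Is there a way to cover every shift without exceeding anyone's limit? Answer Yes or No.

Total capacity is 7 and 7 slots are needed, so capacity alone doesn't rule it out.
Shifts {Wed evening, Thu morning, Thu evening} need 5 worker-slots in total, but the docents available for any of those shifts (Eriksen, Andersen, and Gallo) can supply at most 4 among them. So no valid schedule exists.

No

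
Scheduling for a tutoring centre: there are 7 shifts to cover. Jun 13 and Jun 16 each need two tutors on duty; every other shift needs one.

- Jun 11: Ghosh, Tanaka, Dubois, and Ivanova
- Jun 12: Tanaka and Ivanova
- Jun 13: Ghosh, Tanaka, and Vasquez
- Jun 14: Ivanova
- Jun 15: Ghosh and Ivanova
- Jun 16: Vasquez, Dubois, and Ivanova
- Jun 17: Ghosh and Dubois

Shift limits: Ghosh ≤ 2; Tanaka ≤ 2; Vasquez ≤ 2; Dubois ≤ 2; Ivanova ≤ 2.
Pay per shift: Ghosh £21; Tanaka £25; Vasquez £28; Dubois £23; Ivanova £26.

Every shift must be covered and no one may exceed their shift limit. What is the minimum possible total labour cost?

£218

Jun 14 can only be covered by Ivanova, so that assignment is forced.
Picking the cheapest available tutor for each shift independently would cost £209, but that ignores the shift limits.
An optimal schedule: Jun 11→Dubois, Jun 12→Tanaka, Jun 13→Tanaka+Vasquez, Jun 14→Ivanova, Jun 15→Ghosh, Jun 16→Dubois+Ivanova, Jun 17→Ghosh.
Total: 23 + 25 + 25 + 28 + 26 + 21 + 23 + 26 + 21 = £218.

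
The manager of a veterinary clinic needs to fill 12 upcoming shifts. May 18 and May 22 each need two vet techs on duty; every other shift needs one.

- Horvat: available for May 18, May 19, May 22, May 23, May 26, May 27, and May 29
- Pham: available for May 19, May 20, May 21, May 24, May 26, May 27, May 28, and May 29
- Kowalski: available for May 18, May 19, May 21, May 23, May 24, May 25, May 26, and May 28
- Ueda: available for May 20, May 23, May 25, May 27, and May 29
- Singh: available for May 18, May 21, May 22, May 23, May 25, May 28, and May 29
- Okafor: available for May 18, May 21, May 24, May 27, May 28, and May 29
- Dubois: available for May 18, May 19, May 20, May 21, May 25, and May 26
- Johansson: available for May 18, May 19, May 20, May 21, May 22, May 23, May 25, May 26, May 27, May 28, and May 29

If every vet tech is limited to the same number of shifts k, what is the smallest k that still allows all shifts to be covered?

2

With 8 vet techs and 14 worker-slots to fill, someone must work at least ⌈14/8⌉ = 2 shifts, so k ≥ 2.
k = 2 works: May 18→Okafor+Dubois, May 19→Horvat, May 20→Pham, May 21→Okafor, May 22→Horvat+Singh, May 23→Kowalski, May 24→Pham, May 25→Kowalski, May 26→Dubois, May 27→Ueda, May 28→Singh, May 29→Ueda.
Loads: Horvat 2, Pham 2, Kowalski 2, Ueda 2, Singh 2, Okafor 2, Dubois 2, Johansson 0 — all ≤ 2.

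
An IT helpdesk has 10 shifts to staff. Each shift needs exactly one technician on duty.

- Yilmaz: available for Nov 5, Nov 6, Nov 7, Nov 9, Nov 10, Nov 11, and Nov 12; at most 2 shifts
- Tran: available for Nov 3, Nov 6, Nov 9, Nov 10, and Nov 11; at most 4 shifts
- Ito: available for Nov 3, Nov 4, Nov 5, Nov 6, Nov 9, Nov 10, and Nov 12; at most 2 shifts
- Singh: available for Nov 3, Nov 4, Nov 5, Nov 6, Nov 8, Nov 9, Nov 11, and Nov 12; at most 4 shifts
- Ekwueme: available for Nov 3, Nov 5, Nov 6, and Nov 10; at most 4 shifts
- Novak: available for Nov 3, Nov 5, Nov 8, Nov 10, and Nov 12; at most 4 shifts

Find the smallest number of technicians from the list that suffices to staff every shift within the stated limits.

3

10 slots to fill and no one can take more than 4, so at least ⌈10/4⌉ = 3 technicians are needed.
Yilmaz, Tran, and Singh alone can cover everything: Nov 3→Tran, Nov 4→Singh, Nov 5→Yilmaz, Nov 6→Tran, Nov 7→Yilmaz, Nov 8→Singh, Nov 9→Tran, Nov 10→Tran, Nov 11→Singh, Nov 12→Singh.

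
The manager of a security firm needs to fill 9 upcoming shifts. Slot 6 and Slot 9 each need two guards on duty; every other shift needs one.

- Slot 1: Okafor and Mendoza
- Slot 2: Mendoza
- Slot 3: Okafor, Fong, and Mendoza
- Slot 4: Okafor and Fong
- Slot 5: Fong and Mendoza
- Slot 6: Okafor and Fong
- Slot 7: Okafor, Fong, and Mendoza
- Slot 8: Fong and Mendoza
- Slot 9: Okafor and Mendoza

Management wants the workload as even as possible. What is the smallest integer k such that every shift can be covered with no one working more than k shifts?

4

With 3 guards and 11 worker-slots to fill, someone must work at least ⌈11/3⌉ = 4 shifts, so k ≥ 4.
k = 4 works: Slot 1→Okafor, Slot 2→Mendoza, Slot 3→Fong, Slot 4→Okafor, Slot 5→Fong, Slot 6→Okafor+Fong, Slot 7→Mendoza, Slot 8→Fong, Slot 9→Okafor+Mendoza.
Loads: Okafor 4, Fong 4, Mendoza 3 — all ≤ 4.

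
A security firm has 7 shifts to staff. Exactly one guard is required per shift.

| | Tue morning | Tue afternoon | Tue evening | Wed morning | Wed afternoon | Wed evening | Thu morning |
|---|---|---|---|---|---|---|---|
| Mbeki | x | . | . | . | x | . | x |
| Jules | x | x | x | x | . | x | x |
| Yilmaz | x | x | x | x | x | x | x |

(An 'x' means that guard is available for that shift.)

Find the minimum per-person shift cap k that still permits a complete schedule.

With 3 guards and 7 worker-slots to fill, someone must work at least ⌈7/3⌉ = 3 shifts, so k ≥ 3.
k = 3 works: Tue morning→Mbeki, Tue afternoon→Jules, Tue evening→Jules, Wed morning→Jules, Wed afternoon→Mbeki, Wed evening→Yilmaz, Thu morning→Mbeki.
Loads: Mbeki 3, Jules 3, Yilmaz 1 — all ≤ 3.

3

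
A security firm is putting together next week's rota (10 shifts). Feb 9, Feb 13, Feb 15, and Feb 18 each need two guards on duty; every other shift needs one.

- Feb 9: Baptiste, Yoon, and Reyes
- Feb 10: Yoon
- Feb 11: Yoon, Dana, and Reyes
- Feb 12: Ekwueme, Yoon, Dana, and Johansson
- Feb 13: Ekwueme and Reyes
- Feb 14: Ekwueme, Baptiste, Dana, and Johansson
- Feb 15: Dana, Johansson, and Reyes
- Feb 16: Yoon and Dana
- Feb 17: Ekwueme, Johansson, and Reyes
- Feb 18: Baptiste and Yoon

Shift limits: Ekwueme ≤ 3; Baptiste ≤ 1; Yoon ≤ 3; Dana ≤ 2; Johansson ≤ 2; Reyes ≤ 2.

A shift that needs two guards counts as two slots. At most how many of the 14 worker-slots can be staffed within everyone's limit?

13

Total capacity across all guards is 3+1+3+2+2+2 = 13, and 14 slots are needed, so at most 13 can be filled.
An assignment achieving 13: Feb 9→Reyes, Feb 10→Yoon, Feb 11→Dana, Feb 12→Ekwueme, Feb 13→Ekwueme+Reyes, Feb 14→Johansson, Feb 15→Dana+Johansson, Feb 16→Yoon, Feb 17→Ekwueme, Feb 18→Baptiste+Yoon.
Loads: Ekwueme 3/3, Baptiste 1/1, Yoon 3/3, Dana 2/2, Johansson 2/2, Reyes 2/2.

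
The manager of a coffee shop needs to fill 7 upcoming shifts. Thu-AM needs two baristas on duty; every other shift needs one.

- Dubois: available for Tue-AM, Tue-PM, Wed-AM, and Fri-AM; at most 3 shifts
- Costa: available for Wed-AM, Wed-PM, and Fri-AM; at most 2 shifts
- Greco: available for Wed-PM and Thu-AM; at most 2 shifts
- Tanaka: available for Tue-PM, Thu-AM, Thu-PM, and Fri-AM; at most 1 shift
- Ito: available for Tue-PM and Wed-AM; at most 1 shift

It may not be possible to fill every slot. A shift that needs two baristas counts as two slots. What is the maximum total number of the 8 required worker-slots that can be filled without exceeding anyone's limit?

Total capacity across all baristas is 3+2+2+1+1 = 9, and 8 slots are needed, so at most 8 can be filled.
Shifts {Thu-AM, Thu-PM} need 3 slots but only Greco and Tanaka are available for them, supplying at most 2 — so at least 1 slot must go unfilled.
An assignment achieving 7: Tue-AM→Dubois, Tue-PM→Dubois, Wed-AM→Dubois, Wed-PM→Costa, Thu-AM→Greco, Thu-PM→Tanaka, Fri-AM→Costa.
Loads: Dubois 3/3, Costa 2/2, Greco 1/2, Tanaka 1/1, Ito 0/1.

7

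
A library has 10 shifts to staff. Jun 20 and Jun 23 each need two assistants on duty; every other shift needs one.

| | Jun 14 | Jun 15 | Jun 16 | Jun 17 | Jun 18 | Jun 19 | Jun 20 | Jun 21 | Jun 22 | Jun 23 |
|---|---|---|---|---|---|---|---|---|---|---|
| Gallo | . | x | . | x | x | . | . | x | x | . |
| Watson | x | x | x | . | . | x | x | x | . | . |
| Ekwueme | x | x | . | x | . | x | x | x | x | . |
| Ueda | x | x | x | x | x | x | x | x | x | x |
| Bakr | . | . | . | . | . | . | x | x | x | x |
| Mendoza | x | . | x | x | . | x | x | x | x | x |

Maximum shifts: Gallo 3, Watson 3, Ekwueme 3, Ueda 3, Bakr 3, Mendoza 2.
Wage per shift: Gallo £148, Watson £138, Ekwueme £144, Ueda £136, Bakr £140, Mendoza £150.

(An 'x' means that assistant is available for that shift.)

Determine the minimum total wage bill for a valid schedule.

£1674

Picking the cheapest available assistant for each shift independently would cost £1638, but that ignores the shift limits.
An optimal schedule: Jun 14→Watson, Jun 15→Watson, Jun 16→Ueda, Jun 17→Ekwueme, Jun 18→Ueda, Jun 19→Watson, Jun 20→Bakr+Ekwueme, Jun 21→Ekwueme, Jun 22→Bakr, Jun 23→Ueda+Bakr.
Total: 138 + 138 + 136 + 144 + 136 + 138 + 140 + 144 + 144 + 140 + 136 + 140 = £1674.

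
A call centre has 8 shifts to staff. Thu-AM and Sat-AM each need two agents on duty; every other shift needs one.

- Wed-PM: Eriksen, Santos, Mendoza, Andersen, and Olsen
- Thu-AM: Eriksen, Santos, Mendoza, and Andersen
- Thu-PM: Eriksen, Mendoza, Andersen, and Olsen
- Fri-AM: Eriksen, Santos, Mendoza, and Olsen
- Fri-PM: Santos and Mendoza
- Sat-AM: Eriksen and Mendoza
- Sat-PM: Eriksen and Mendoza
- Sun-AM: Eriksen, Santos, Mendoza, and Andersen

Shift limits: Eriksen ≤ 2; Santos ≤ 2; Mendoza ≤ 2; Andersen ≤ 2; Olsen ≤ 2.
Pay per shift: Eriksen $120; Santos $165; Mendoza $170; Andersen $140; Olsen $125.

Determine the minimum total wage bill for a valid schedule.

Sat-AM can only be covered by Eriksen and Mendoza, so that assignment is forced.
Picking the cheapest available agent for each shift independently would cost $1315, but that ignores the shift limits.
An optimal schedule: Wed-PM→Olsen, Thu-AM→Santos+Andersen, Thu-PM→Mendoza, Fri-AM→Olsen, Fri-PM→Santos, Sat-AM→Eriksen+Mendoza, Sat-PM→Eriksen, Sun-AM→Andersen.
Total: 125 + 165 + 140 + 170 + 125 + 165 + 120 + 170 + 120 + 140 = $1440.

$1440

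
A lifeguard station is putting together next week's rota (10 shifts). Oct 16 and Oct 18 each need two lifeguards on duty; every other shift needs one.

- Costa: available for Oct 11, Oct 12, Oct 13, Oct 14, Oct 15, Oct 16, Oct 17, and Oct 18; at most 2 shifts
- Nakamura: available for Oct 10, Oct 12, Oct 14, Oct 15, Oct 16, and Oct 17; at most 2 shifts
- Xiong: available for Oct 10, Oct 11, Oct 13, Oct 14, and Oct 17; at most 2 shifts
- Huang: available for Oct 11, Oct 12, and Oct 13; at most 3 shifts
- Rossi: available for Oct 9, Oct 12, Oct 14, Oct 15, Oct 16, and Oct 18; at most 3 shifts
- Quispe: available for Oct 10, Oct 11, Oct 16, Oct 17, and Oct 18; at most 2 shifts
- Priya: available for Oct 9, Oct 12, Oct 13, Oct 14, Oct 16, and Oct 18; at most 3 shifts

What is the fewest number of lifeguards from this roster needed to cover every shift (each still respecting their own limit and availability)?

12 slots to fill and no one can take more than 3, so at least ⌈12/3⌉ = 4 lifeguards are needed.
Any 4 lifeguards together have capacity at most 3+3+3+2 = 11 < 12 slots, so 4 can never suffice.
Costa, Nakamura, Xiong, Huang, and Rossi alone can cover everything: Oct 9→Rossi, Oct 10→Nakamura, Oct 11→Huang, Oct 12→Huang, Oct 13→Huang, Oct 14→Xiong, Oct 15→Costa, Oct 16→Nakamura+Rossi, Oct 17→Xiong, Oct 18→Costa+Rossi.

5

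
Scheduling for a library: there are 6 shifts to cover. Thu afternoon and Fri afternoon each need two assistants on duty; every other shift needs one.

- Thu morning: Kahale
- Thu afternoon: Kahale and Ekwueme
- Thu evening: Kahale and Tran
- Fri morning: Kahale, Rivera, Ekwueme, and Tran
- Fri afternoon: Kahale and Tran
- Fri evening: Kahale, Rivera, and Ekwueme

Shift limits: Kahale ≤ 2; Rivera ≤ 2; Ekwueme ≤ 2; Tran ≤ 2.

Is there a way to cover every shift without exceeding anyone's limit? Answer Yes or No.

Total capacity is 8 and 8 slots are needed, so capacity alone doesn't rule it out.
Shifts {Thu morning, Thu afternoon, Fri afternoon} need 5 worker-slots in total, but the assistants available for any of those shifts (Kahale, Ekwueme, and Tran) can supply at most 4 among them. So no valid schedule exists.

No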